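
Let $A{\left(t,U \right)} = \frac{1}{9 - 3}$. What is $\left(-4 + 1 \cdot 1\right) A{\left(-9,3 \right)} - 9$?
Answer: $- \frac{19}{2} \approx -9.5$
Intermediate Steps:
$A{\left(t,U \right)} = \frac{1}{6}$
$\left(-4 + 1 \cdot 1\right) A{\left(-9,3 \right)} - 9 = \left(-4 + 1 \cdot 1\right) \frac{1}{6} - 9 = \left(-4 + 1\right) \frac{1}{6} - 9 = \left(-3\right) \frac{1}{6} - 9 = - \frac{1}{2} - 9 = - \frac{19}{2}$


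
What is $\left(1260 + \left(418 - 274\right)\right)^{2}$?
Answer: $1971216$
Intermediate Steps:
$\left(1260 + \left(418 - 274\right)\right)^{2} = \left(1260 + 144\right)^{2} = 1404^{2} = 1971216$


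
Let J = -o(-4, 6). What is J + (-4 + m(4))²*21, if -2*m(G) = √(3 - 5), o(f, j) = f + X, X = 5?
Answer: 649/2 + 84*I*√2 ≈ 324.5 + 118.79*I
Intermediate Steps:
o(f, j) = 5 + f (o(f, j) = f + 5 = 5 + f)
m(G) = -I*√2/2 (m(G) = -√(3 - 5)/2 = -I*√2/2)
J = -1 (J = -(5 - 4) = -1*1 = -1)
J + (-4 + m(4))²*21 = -1 + (-4 - I*√2/2)²*21 = -1 + 21*(-4 - I*√2/2)²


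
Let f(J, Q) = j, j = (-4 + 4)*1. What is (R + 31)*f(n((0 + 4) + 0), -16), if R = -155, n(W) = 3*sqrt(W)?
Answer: 0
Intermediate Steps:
j = 0 (j = 0*1 = 0)
f(J, Q) = 0
(R + 31)*f(n((0 + 4) + 0), -16) = (-155 + 31)*0 = -124*0 = 0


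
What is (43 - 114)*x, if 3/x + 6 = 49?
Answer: -213/43 ≈ -4.9535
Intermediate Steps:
x = 3/43 (x = 3/(-6 + 49) = 3/43 ≈ 0.069767)
(43 - 114)*x = (43 - 114)*(3/43) = -71*3/43 = -213/43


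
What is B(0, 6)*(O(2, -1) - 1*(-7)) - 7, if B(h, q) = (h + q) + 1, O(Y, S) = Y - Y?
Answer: 42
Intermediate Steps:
O(Y, S) = 0
B(h, q) = 1 + h + q
B(0, 6)*(O(2, -1) - 1*(-7)) - 7 = (1 + 0 + 6)*(0 - 1*(-7)) - 7 = 7*(0 + 7) - 7 = 7*7 - 7 = 49 - 7 = 42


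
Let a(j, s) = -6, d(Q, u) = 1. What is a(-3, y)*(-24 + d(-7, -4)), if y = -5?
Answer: 138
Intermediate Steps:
a(-3, y)*(-24 + d(-7, -4)) = -6*(-24 + 1) = -6*(-23) = 138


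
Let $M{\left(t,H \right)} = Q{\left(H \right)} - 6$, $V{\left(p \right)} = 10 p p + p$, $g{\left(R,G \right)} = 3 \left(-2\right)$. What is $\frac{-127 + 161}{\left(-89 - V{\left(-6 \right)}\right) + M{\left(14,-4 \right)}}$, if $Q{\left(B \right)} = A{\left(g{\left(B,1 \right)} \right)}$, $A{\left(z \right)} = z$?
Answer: $- \frac{34}{455} \approx -0.074725$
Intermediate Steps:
$g{\left(R,G \right)} = -6$
$V{\left(p \right)} = p + 10 p^{2}$ ($V{\left(p \right)} = 10 p^{2} + p = p + 10 p^{2}$)
$Q{\left(B \right)} = -6$
$M{\left(t,H \right)} = -12$ ($M{\left(t,H \right)} = -6 - 6 = -12$)
$\frac{-127 + 161}{\left(-89 - V{\left(-6 \right)}\right) + M{\left(14,-4 \right)}} = \frac{-127 + 161}{\left(-89 - - 6 \left(1 + 10 \left(-6\right)\right)\right) - 12} = \frac{34}{\left(-89 - - 6 \left(1 - 60\right)\right) - 12} = \frac{34}{\left(-89 - \left(-6\right) \left(-59\right)\right) - 12} = \frac{34}{\left(-89 - 354\right) - 12} = \frac{34}{-443 - 12} = \frac{34}{-455} = 34 \left(- \frac{1}{455}\right) = - \frac{34}{455}$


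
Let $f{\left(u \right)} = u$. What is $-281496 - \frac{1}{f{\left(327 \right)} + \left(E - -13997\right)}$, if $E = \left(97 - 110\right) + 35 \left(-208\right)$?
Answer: $- \frac{1979198377}{7031} \approx -2.815 \cdot 10^{5}$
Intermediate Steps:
$E = -7293$ ($E = \left(97 - 110\right) - 7280 = -13 - 7280 = -7293$)
$-281496 - \frac{1}{f{\left(327 \right)} + \left(E - -13997\right)} = -281496 - \frac{1}{327 - -6704} = -281496 - \frac{1}{327 + \left(-7293 + 13997\right)} = -281496 - \frac{1}{327 + 6704} = -281496 - \frac{1}{7031} = - \frac{1979198377}{7031}$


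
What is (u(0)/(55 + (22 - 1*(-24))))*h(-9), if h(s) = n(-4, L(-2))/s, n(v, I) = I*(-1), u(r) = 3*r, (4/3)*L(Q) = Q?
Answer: 0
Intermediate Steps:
L(Q) = 3*Q/4
n(v, I) = -I
h(s) = 3/(2*s) (h(s) = (-3*(-2)/4)/s = (-1*(-3/2))/s = 3/(2*s))
(u(0)/(55 + (22 - 1*(-24))))*h(-9) = ((3*0)/(55 + (22 - 1*(-24))))*((3/2)/(-9)) = (0/(55 + (22 + 24)))*((3/2)*(-⅑)) = (0/(55 + 46))*(-⅙) = (0/101)*(-⅙) = ((1/101)*0)*(-⅙) = 0*(-⅙) = 0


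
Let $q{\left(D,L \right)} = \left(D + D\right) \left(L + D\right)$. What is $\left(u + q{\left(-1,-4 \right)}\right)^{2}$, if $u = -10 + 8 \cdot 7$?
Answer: $3136$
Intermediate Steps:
$u = 46$ ($u = -10 + 56 = 46$)
$q{\left(D,L \right)} = 2 D \left(D + L\right)$
$\left(u + q{\left(-1,-4 \right)}\right)^{2} = \left(46 + 2 \left(-1\right) \left(-1 - 4\right)\right)^{2} = \left(46 + 2 \left(-1\right) \left(-5\right)\right)^{2} = \left(46 + 10\right)^{2} = 56^{2} = 3136$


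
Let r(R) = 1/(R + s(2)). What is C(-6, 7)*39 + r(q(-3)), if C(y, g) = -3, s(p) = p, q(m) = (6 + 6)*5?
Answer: -7253/62 ≈ -116.98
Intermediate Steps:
q(m) = 60 (q(m) = 12*5 = 60)
r(R) = 1/(2 + R) (r(R) = 1/(R + 2) = 1/(2 + R))
C(-6, 7)*39 + r(q(-3)) = -3*39 + 1/(2 + 60) = -117 + 1/62 = -7253/62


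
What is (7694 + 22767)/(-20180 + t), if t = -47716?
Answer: -30461/67896 ≈ -0.44864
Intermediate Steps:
(7694 + 22767)/(-20180 + t) = (7694 + 22767)/(-20180 - 47716) = 30461/(-67896) = 30461*(-1/67896) = -30461/67896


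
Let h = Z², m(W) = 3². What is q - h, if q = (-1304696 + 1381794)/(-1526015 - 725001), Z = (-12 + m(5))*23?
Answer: -5358582137/1125508 ≈ -4761.0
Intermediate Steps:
m(W) = 9
Z = -69 (Z = (-12 + 9)*23 = -3*23 = -69)
h = 4761 (h = (-69)² = 4761)
q = -38549/1125508 (q = 77098/(-2251016) = 77098*(-1/2251016) = -38549/1125508 ≈ -0.034250)
q - h = -38549/1125508 - 1*4761 = -38549/1125508 - 4761 = -5358582137/1125508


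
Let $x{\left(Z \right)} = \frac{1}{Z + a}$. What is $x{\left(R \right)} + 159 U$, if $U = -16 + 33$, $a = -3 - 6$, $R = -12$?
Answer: $\frac{56762}{21} \approx 2703.0$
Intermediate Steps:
$a = -9$ ($a = -3 - 6 = -9$)
$U = 17$
$x{\left(Z \right)} = \frac{1}{-9 + Z}$ ($x{\left(Z \right)} = \frac{1}{Z - 9} = \frac{1}{-9 + Z}$)
$x{\left(R \right)} + 159 U = \frac{1}{-9 - 12} + 159 \cdot 17 = \frac{1}{-21} + 2703 = - \frac{1}{21} + 2703 = \frac{56762}{21}$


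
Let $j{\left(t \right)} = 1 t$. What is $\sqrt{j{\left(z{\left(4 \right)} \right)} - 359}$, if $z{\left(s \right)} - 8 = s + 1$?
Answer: $i \sqrt{346} \approx 18.601 i$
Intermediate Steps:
$z{\left(s \right)} = 9 + s$ ($z{\left(s \right)} = 8 + \left(s + 1\right) = 8 + \left(1 + s\right) = 9 + s$)
$j{\left(t \right)} = t$
$\sqrt{j{\left(z{\left(4 \right)} \right)} - 359} = \sqrt{\left(9 + 4\right) - 359} = \sqrt{13 - 359} = \sqrt{-346} = i \sqrt{346}$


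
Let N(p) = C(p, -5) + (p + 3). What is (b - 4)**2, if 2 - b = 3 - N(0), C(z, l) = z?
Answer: 4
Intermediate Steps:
N(p) = 3 + 2*p (N(p) = p + (p + 3) = p + (3 + p) = 3 + 2*p)
b = 2 (b = 2 - (3 - (3 + 2*0)) = 2 - (3 - (3 + 0)) = 2 - (3 - 1*3) = 2 - (3 - 3) = 2 - 1*0 = 2 + 0 = 2)
(b - 4)**2 = (2 - 4)**2 = (-2)**2 = 4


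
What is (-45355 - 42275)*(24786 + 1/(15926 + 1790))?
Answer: -19239551064255/8858 ≈ -2.1720e+9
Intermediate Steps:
(-45355 - 42275)*(24786 + 1/(15926 + 1790)) = -87630*(24786 + 1/17716) = -87630*439108777/17716 = -19239551064255/8858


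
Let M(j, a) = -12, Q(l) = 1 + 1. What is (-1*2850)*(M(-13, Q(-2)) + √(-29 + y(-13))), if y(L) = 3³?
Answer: 34200 - 2850*I*√2 ≈ 34200.0 - 4030.5*I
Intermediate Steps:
y(L) = 27
Q(l) = 2
(-1*2850)*(M(-13, Q(-2)) + √(-29 + y(-13))) = (-1*2850)*(-12 + √(-29 + 27)) = -2850*(-12 + √(-2)) = -2850*(-12 + I*√2) = 34200 - 2850*I*√2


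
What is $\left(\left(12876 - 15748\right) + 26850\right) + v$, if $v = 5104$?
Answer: $29082$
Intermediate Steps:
$\left(\left(12876 - 15748\right) + 26850\right) + v = \left(\left(12876 - 15748\right) + 26850\right) + 5104 = \left(-2872 + 26850\right) + 5104 = 23978 + 5104 = 29082$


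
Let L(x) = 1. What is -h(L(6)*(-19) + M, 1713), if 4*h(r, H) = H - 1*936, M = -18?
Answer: -777/4 ≈ -194.25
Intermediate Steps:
h(r, H) = -234 + H/4 (h(r, H) = (H - 1*936)/4 = (H - 936)/4 = (-936 + H)/4 = -234 + H/4)
-h(L(6)*(-19) + M, 1713) = -(-234 + (1/4)*1713) = -(-234 + 1713/4) = -1*777/4 = -777/4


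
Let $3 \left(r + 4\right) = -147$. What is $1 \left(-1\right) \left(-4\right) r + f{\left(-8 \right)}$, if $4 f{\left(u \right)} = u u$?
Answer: $-196$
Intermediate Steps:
$r = -53$ ($r = -4 + \frac{1}{3} \left(-147\right) = -4 - 49 = -53$)
$f{\left(u \right)} = \frac{u^{2}}{4}$ ($f{\left(u \right)} = \frac{u u}{4} = \frac{u^{2}}{4}$)
$1 \left(-1\right) \left(-4\right) r + f{\left(-8 \right)} = 1 \left(-1\right) \left(-4\right) \left(-53\right) + \frac{\left(-8\right)^{2}}{4} = \left(-1\right) \left(-4\right) \left(-53\right) + \frac{1}{4} \cdot 64 = 4 \left(-53\right) + 16 = -212 + 16 = -196$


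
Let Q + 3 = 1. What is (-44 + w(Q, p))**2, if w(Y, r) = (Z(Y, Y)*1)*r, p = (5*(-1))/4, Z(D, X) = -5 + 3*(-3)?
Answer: 2809/4 ≈ 702.25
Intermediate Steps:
Q = -2 (Q = -3 + 1 = -2)
Z(D, X) = -14 (Z(D, X) = -5 - 9 = -14)
p = -5/4 (p = -5*1/4 = -5/4 ≈ -1.2500)
w(Y, r) = -14*r (w(Y, r) = (-14*1)*r = -14*r)
(-44 + w(Q, p))**2 = (-44 - 14*(-5/4))**2 = (-44 + 35/2)**2 = (-53/2)**2 = 2809/4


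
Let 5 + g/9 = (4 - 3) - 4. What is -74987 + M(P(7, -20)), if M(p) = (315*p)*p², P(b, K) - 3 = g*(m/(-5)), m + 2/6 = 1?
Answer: 13878286/25 ≈ 5.5513e+5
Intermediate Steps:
m = ⅔ (m = -⅓ + 1 = ⅔ ≈ 0.66667)
g = -72 (g = -45 + 9*((4 - 3) - 4) = -45 + 9*(1 - 4) = -45 + 9*(-3) = -45 - 27 = -72)
P(b, K) = 63/5 (P(b, K) = 3 - 48/(-5) = 3 - 48*(-1)/5 = 3 - 72*(-2/15) = 3 + 48/5 = 63/5)
M(p) = 315*p³
-74987 + M(P(7, -20)) = -74987 + 315*(63/5)³ = -74987 + 315*(250047/125) = -74987 + 15752961/25 = 13878286/25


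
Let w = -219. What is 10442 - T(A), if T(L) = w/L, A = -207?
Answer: 720425/69 ≈ 10441.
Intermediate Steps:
T(L) = -219/L
10442 - T(A) = 10442 - (-219)/(-207) = 10442 - (-219)*(-1)/207 = 10442 - 1*73/69 = 10442 - 73/69 = 720425/69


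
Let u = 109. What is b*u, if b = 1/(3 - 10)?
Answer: -109/7 ≈ -15.571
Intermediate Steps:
b = -⅐ (b = 1/(-7) = -⅐ ≈ -0.14286)
b*u = -⅐*109 = -109/7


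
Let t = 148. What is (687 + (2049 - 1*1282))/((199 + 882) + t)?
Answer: 1454/1229 ≈ 1.1831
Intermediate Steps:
(687 + (2049 - 1*1282))/((199 + 882) + t) = (687 + (2049 - 1*1282))/((199 + 882) + 148) = (687 + (2049 - 1282))/(1081 + 148) = (687 + 767)/1229 = 1454*(1/1229) = 1454/1229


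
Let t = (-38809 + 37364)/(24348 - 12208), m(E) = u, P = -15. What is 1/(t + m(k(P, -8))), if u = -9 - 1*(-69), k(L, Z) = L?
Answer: 2428/145391 ≈ 0.016700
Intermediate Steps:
u = 60 (u = -9 + 69 = 60)
m(E) = 60
t = -289/2428 (t = -1445/12140 = -1445*1/12140 = -289/2428 ≈ -0.11903)
1/(t + m(k(P, -8))) = 1/(-289/2428 + 60) = 1/(145391/2428) = 2428/145391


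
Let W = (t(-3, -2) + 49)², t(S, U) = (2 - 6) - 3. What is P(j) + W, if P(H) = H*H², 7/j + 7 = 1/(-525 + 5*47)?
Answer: 14770066348324/8377795791 ≈ 1763.0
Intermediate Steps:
t(S, U) = -7 (t(S, U) = -4 - 3 = -7)
j = -2030/2031 (j = 7/(-7 + 1/(-525 + 5*47)) = 7/(-7 + 1/(-525 + 235)) = 7/(-7 + 1/(-290)) = 7/(-7 - 1/290) = 7/(-2031/290) = 7*(-290/2031) = -2030/2031 ≈ -0.99951)
W = 1764 (W = (-7 + 49)² = 42² = 1764)
P(H) = H³
P(j) + W = (-2030/2031)³ + 1764 = -8365427000/8377795791 + 1764 = 14770066348324/8377795791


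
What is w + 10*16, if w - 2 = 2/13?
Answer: 2108/13 ≈ 162.15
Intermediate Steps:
w = 28/13 (w = 2 + 2/13 = 28/13 ≈ 2.1538)
w + 10*16 = 28/13 + 10*16 = 28/13 + 160 = 2108/13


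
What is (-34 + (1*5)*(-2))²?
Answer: 1936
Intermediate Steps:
(-34 + (1*5)*(-2))² = (-34 + 5*(-2))² = (-34 - 10)² = (-44)² = 1936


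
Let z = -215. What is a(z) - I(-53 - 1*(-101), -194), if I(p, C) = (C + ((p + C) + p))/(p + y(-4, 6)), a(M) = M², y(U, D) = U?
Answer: 508548/11 ≈ 46232.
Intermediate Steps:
I(p, C) = (2*C + 2*p)/(-4 + p) (I(p, C) = (C + ((p + C) + p))/(p - 4) = (C + ((C + p) + p))/(-4 + p) = (C + (C + 2*p))/(-4 + p) = (2*C + 2*p)/(-4 + p))
a(z) - I(-53 - 1*(-101), -194) = (-215)² - 2*(-194 + (-53 - 1*(-101)))/(-4 + (-53 - 1*(-101))) = 46225 - 2*(-194 + (-53 + 101))/(-4 + (-53 + 101)) = 46225 - 2*(-194 + 48)/(-4 + 48) = 46225 - 2*(-146)/44 = 46225 - 1*(-73/11) = 46225 + 73/11 = 508548/11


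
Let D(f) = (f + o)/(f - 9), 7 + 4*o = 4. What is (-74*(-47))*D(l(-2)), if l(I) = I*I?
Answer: -22607/10 ≈ -2260.7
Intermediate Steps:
o = -3/4 (o = -7/4 + (1/4)*4 = -7/4 + 1 = -3/4 ≈ -0.75000)
l(I) = I**2
D(f) = (-3/4 + f)/(-9 + f) (D(f) = (f - 3/4)/(f - 9) = (-3/4 + f)/(-9 + f))
(-74*(-47))*D(l(-2)) = (-74*(-47))*((-3/4 + (-2)**2)/(-9 + (-2)**2)) = 3478*((-3/4 + 4)/(-9 + 4)) = 3478*((13/4)/(-5)) = 3478*(-1/5*13/4) = 3478*(-13/20) = -22607/10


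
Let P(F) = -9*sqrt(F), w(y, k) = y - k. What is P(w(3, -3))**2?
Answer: 486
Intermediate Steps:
P(w(3, -3))**2 = (-9*sqrt(3 - 1*(-3)))**2 = (-9*sqrt(3 + 3))**2 = (-9*sqrt(6))**2 = 486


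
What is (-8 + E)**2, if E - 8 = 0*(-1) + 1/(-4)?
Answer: 1/16 ≈ 0.062500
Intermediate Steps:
E = 31/4 (E = 8 + (0*(-1) + 1/(-4)) = 8 + (0 - 1/4) = 8 - 1/4 = 31/4 ≈ 7.7500)
(-8 + E)**2 = (-8 + 31/4)**2 = (-1/4)**2 = 1/16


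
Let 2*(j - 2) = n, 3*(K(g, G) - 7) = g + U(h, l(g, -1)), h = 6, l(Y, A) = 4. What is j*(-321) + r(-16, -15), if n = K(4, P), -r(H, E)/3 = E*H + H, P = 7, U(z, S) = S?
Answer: -5731/2 ≈ -2865.5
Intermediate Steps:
r(H, E) = -3*H - 3*E*H (r(H, E) = -3*(E*H + H) = -3*(H + E*H) = -3*H - 3*E*H)
K(g, G) = 25/3 + g/3 (K(g, G) = 7 + (g + 4)/3 = 7 + (4 + g)/3 = 7 + (4/3 + g/3) = 25/3 + g/3)
n = 29/3 (n = 25/3 + (⅓)*4 = 25/3 + 4/3 = 29/3 ≈ 9.6667)
j = 41/6 (j = 2 + (½)*(29/3) = 2 + 29/6 = 41/6 ≈ 6.8333)
j*(-321) + r(-16, -15) = (41/6)*(-321) - 3*(-16)*(1 - 15) = -4387/2 - 3*(-16)*(-14) = -4387/2 - 672 = -5731/2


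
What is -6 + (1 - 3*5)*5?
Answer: -76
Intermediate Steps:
-6 + (1 - 3*5)*5 = -6 + (1 - 15)*5 = -6 - 14*5 = -6 - 70 = -76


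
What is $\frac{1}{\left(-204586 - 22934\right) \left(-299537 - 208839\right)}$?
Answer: $\frac{1}{115665707520} \approx 8.6456 \cdot 10^{-12}$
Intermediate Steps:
$\frac{1}{\left(-204586 - 22934\right) \left(-299537 - 208839\right)} = \frac{1}{\left(-227520\right) \left(-508376\right)} = \left(- \frac{1}{227520}\right) \left(- \frac{1}{508376}\right) = \frac{1}{115665707520}$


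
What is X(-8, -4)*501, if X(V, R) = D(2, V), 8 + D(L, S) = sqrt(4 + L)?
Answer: -4008 + 501*sqrt(6) ≈ -2780.8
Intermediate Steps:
D(L, S) = -8 + sqrt(4 + L)
X(V, R) = -8 + sqrt(6) (X(V, R) = -8 + sqrt(4 + 2) = -8 + sqrt(6))
X(-8, -4)*501 = (-8 + sqrt(6))*501 = -4008 + 501*sqrt(6)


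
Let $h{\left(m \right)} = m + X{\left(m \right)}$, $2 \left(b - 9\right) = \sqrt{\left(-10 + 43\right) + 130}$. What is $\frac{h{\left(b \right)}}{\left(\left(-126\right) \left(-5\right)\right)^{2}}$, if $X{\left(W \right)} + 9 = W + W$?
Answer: $\frac{1}{22050} + \frac{\sqrt{163}}{264600} \approx 9.3602 \cdot 10^{-5}$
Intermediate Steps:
$X{\left(W \right)} = -9 + 2 W$ ($X{\left(W \right)} = -9 + \left(W + W\right) = -9 + 2 W$)
$b = 9 + \frac{\sqrt{163}}{2}$ ($b = 9 + \frac{\sqrt{\left(-10 + 43\right) + 130}}{2} = 9 + \frac{\sqrt{33 + 130}}{2} = 9 + \frac{\sqrt{163}}{2} \approx 15.384$)
$h{\left(m \right)} = -9 + 3 m$ ($h{\left(m \right)} = m + \left(-9 + 2 m\right) = -9 + 3 m$)
$\frac{h{\left(b \right)}}{\left(\left(-126\right) \left(-5\right)\right)^{2}} = \frac{-9 + 3 \left(9 + \frac{\sqrt{163}}{2}\right)}{\left(\left(-126\right) \left(-5\right)\right)^{2}} = \frac{-9 + \left(27 + \frac{3 \sqrt{163}}{2}\right)}{630^{2}} = \frac{18 + \frac{3 \sqrt{163}}{2}}{396900} = \left(18 + \frac{3 \sqrt{163}}{2}\right) \frac{1}{396900} = \frac{1}{22050} + \frac{\sqrt{163}}{264600}$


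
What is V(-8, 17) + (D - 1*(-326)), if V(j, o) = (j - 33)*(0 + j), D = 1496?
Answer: 2150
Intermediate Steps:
V(j, o) = j*(-33 + j) (V(j, o) = (-33 + j)*j = j*(-33 + j))
V(-8, 17) + (D - 1*(-326)) = -8*(-33 - 8) + (1496 - 1*(-326)) = -8*(-41) + (1496 + 326) = 328 + 1822 = 2150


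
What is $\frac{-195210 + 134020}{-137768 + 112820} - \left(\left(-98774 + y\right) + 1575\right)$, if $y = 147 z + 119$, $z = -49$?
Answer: $\frac{1300856737}{12474} \approx 1.0429 \cdot 10^{5}$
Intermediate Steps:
$y = -7084$ ($y = 147 \left(-49\right) + 119 = -7203 + 119 = -7084$)
$\frac{-195210 + 134020}{-137768 + 112820} - \left(\left(-98774 + y\right) + 1575\right) = \frac{-195210 + 134020}{-137768 + 112820} - \left(\left(-98774 - 7084\right) + 1575\right) = - \frac{61190}{-24948} - \left(-105858 + 1575\right) = \left(-61190\right) \left(- \frac{1}{24948}\right) - -104283 = \frac{30595}{12474} + 104283 = \frac{1300856737}{12474}$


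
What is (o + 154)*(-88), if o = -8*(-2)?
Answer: -14960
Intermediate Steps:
o = 16
(o + 154)*(-88) = (16 + 154)*(-88) = 170*(-88) = -14960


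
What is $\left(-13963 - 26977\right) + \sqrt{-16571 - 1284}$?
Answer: $-40940 + i \sqrt{17855} \approx -40940.0 + 133.62 i$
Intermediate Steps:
$\left(-13963 - 26977\right) + \sqrt{-16571 - 1284} = -40940 + \sqrt{-17855} = -40940 + i \sqrt{17855}$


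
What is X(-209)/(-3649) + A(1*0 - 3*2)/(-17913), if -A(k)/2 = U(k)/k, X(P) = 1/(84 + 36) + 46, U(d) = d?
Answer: -32673971/2614581480 ≈ -0.012497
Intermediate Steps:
X(P) = 5521/120 (X(P) = 1/120 + 46 = 5521/120)
A(k) = -2 (A(k) = -2*k/k = -2*1 = -2)
X(-209)/(-3649) + A(1*0 - 3*2)/(-17913) = (5521/120)/(-3649) - 2/(-17913) = (5521/120)*(-1/3649) - 2*(-1/17913) = -5521/437880 + 2/17913 = -32673971/2614581480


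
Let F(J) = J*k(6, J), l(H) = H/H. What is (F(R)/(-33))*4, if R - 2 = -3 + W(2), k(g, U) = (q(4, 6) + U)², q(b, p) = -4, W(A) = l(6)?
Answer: 0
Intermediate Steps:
l(H) = 1
W(A) = 1
k(g, U) = (-4 + U)²
R = 0 (R = 2 + (-3 + 1) = 2 - 2 = 0)
F(J) = J*(-4 + J)²
(F(R)/(-33))*4 = ((0*(-4 + 0)²)/(-33))*4 = -0*(-4)²*4 = -0*16*4 = -1/33*0*4 = 0*4 = 0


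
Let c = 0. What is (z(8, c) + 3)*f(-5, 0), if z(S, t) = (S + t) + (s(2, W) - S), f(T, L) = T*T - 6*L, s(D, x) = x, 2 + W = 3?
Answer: 100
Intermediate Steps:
W = 1 (W = -2 + 3 = 1)
f(T, L) = T² - 6*L
z(S, t) = 1 + t (z(S, t) = (S + t) + (1 - S) = 1 + t)
(z(8, c) + 3)*f(-5, 0) = ((1 + 0) + 3)*((-5)² - 6*0) = (1 + 3)*(25 + 0) = 4*25 = 100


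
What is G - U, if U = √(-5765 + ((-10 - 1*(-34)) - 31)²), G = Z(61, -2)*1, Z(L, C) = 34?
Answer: 34 - 2*I*√1429 ≈ 34.0 - 75.604*I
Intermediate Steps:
G = 34 (G = 34*1 = 34)
U = 2*I*√1429 (U = √(-5765 + ((-10 + 34) - 31)²) = √(-5765 + (24 - 31)²) = √(-5765 + (-7)²) = √(-5765 + 49) = √(-5716) = 2*I*√1429 ≈ 75.604*I)
G - U = 34 - 2*I*√1429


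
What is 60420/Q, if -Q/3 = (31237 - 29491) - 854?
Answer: -5035/223 ≈ -22.578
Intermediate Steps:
Q = -2676 (Q = -3*((31237 - 29491) - 854) = -3*(1746 - 854) = -3*892 = -2676)
60420/Q = 60420/(-2676) = 60420*(-1/2676) = -5035/223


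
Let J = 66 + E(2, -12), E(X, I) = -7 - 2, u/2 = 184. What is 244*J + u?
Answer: 14276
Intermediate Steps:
u = 368 (u = 2*184 = 368)
E(X, I) = -9
J = 57 (J = 66 - 9 = 57)
244*J + u = 244*57 + 368 = 13908 + 368 = 14276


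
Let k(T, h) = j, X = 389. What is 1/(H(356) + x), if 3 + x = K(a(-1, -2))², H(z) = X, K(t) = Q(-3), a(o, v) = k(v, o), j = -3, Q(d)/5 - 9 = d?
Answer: 1/1286 ≈ 0.00077760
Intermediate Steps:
Q(d) = 45 + 5*d
k(T, h) = -3
a(o, v) = -3
K(t) = 30 (K(t) = 45 + 5*(-3) = 45 - 15 = 30)
H(z) = 389
x = 897 (x = -3 + 30² = -3 + 900 = 897)
1/(H(356) + x) = 1/(389 + 897) = 1/1286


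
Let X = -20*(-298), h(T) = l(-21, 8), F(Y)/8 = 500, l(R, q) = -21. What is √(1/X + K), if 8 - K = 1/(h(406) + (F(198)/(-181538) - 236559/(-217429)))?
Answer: √4425960701980407288747956298/23447516420980 ≈ 2.8373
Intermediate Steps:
F(Y) = 4000 (F(Y) = 8*500 = 4000)
h(T) = -21
X = 5960
K = 3167053453301/393414705050 (K = 8 - 1/(-21 + (4000/(-181538) - 236559/(-217429))) = 8 - 1/(-21 + (4000*(-1/181538) - 236559*(-1/217429))) = 8 - 1/(-21 + (-2000/90769 + 236559/217429)) = 8 - 1/(-21 + 21037365871/19735812901) = 8 - 1/(-393414705050/19735812901) = 8 - 1*(-19735812901/393414705050) = 8 + 19735812901/393414705050 = 3167053453301/393414705050 ≈ 8.0502)
√(1/X + K) = √(1/5960 + 3167053453301/393414705050) = √(1887603199637901/234475164209800) = √4425960701980407288747956298/23447516420980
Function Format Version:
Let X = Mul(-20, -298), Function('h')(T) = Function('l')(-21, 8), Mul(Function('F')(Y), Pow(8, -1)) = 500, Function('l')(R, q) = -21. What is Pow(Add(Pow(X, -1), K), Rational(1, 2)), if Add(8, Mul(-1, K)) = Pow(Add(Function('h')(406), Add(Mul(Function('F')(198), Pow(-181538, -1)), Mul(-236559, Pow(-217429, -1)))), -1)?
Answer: Mul(Rational(1, 23447516420980), Pow(4425960701980407288747956298, Rational(1, 2))) ≈ 2.8373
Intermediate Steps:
Function('F')(Y) = 4000 (Function('F')(Y) = Mul(8, 500) = 4000)
Function('h')(T) = -21
X = 5960
K = Rational(3167053453301, 393414705050) (K = Add(8, Mul(-1, Pow(Add(-21, Add(Mul(4000, Pow(-181538, -1)), Mul(-236559, Pow(-217429, -1)))), -1))) = Add(8, Mul(-1, Pow(Add(-21, Add(Mul(4000, Rational(-1, 181538)), Mul(-236559, Rational(-1, 217429)))), -1))) = Add(8, Mul(-1, Pow(Add(-21, Add(Rational(-2000, 90769), Rational(236559, 217429))), -1))) = Add(8, Mul(-1, Pow(Add(-21, Rational(21037365871, 19735812901)), -1))) = Add(8, Mul(-1, Pow(Rational(-393414705050, 19735812901), -1))) = Add(8, Mul(-1, Rational(-19735812901, 393414705050))) = Add(8, Rational(19735812901, 393414705050)) = Rational(3167053453301, 393414705050) ≈ 8.0502)
Pow(Add(Pow(X, -1), K), Rational(1, 2)) = Pow(Add(Pow(5960, -1), Rational(3167053453301, 393414705050)), Rational(1, 2)) = Pow(Add(Rational(1, 5960), Rational(3167053453301, 393414705050)), Rational(1, 2)) = Pow(Rational(1887603199637901, 234475164209800), Rational(1, 2)) = Mul(Rational(1, 23447516420980), Pow(4425960701980407288747956298, Rational(1, 2)))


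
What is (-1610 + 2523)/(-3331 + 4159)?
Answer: 913/828 ≈ 1.1027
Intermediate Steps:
(-1610 + 2523)/(-3331 + 4159) = 913/828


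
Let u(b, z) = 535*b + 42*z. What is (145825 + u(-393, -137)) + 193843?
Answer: 123659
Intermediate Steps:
u(b, z) = 42*z + 535*b
(145825 + u(-393, -137)) + 193843 = (145825 + (42*(-137) + 535*(-393))) + 193843 = (145825 + (-5754 - 210255)) + 193843 = (145825 - 216009) + 193843 = -70184 + 193843 = 123659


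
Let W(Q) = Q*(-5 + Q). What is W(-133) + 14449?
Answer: 32803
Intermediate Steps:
W(-133) + 14449 = -133*(-5 - 133) + 14449 = -133*(-138) + 14449 = 18354 + 14449 = 32803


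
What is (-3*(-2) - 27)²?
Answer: 441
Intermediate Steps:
(-3*(-2) - 27)² = (6 - 27)² = (-21)² = 441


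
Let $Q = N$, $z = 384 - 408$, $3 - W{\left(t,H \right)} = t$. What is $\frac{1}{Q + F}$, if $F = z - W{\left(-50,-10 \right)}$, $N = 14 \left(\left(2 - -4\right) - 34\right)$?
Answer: $- \frac{1}{469} \approx -0.0021322$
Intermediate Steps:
$W{\left(t,H \right)} = 3 - t$
$z = -24$
$N = -392$ ($N = 14 \left(\left(2 + 4\right) - 34\right) = 14 \left(6 - 34\right) = 14 \left(-28\right) = -392$)
$Q = -392$
$F = -77$ ($F = -24 - \left(3 - -50\right) = -24 - \left(3 + 50\right) = -24 - 53 = -77$)
$\frac{1}{Q + F} = \frac{1}{-392 - 77} = \frac{1}{-469} = - \frac{1}{469}$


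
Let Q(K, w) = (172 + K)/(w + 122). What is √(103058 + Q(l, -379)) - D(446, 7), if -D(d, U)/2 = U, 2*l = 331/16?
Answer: 14 + √435637182698/2056 ≈ 335.03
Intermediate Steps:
l = 331/32 (l = (331/16)/2 = (331*(1/16))/2 = (½)*(331/16) = 331/32 ≈ 10.344)
Q(K, w) = (172 + K)/(122 + w)
D(d, U) = -2*U
√(103058 + Q(l, -379)) - D(446, 7) = √(103058 + (172 + 331/32)/(122 - 379)) - (-2)*7 = √(103058 + (5835/32)/(-257)) - 1*(-14) = √(103058 - 1/257*5835/32) + 14 = √(103058 - 5835/8224) + 14 = √(847543157/8224) + 14 = √435637182698/2056 + 14 = 14 + √435637182698/2056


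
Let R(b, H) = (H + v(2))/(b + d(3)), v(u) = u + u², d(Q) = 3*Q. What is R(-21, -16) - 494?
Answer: -2959/6 ≈ -493.17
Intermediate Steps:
R(b, H) = (6 + H)/(9 + b) (R(b, H) = (H + 2*(1 + 2))/(b + 3*3) = (H + 2*3)/(b + 9) = (H + 6)/(9 + b) = (6 + H)/(9 + b))
R(-21, -16) - 494 = (6 - 16)/(9 - 21) - 494 = -10/(-12) - 494 = -1/12*(-10) - 494 = ⅚ - 494 = -2959/6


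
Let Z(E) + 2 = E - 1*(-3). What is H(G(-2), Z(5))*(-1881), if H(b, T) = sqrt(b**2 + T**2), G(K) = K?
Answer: -3762*sqrt(10) ≈ -11896.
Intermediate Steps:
Z(E) = 1 + E (Z(E) = -2 + (E - 1*(-3)) = -2 + (E + 3) = -2 + (3 + E) = 1 + E)
H(b, T) = sqrt(T**2 + b**2)
H(G(-2), Z(5))*(-1881) = sqrt((1 + 5)**2 + (-2)**2)*(-1881) = sqrt(6**2 + 4)*(-1881) = sqrt(36 + 4)*(-1881) = sqrt(40)*(-1881) = (2*sqrt(10))*(-1881) = -3762*sqrt(10)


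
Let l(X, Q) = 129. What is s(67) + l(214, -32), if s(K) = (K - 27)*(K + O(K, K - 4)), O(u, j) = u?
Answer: 5489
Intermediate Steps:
s(K) = 2*K*(-27 + K) (s(K) = (K - 27)*(K + K) = (-27 + K)*(2*K) = 2*K*(-27 + K))
s(67) + l(214, -32) = 2*67*(-27 + 67) + 129 = 2*67*40 + 129 = 5360 + 129 = 5489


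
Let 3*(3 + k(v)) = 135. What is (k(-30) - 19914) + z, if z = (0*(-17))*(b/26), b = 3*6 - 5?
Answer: -19872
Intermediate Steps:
k(v) = 42 (k(v) = -3 + (⅓)*135 = -3 + 45 = 42)
b = 13 (b = 18 - 5 = 13)
z = 0 (z = (0*(-17))*(13/26) = 0*(13*(1/26)) = 0*(½) = 0)
(k(-30) - 19914) + z = (42 - 19914) + 0 = -19872 + 0 = -19872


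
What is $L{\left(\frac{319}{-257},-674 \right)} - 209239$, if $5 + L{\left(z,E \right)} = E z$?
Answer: $- \frac{53560702}{257} \approx -2.0841 \cdot 10^{5}$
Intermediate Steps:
$L{\left(z,E \right)} = -5 + E z$
$L{\left(\frac{319}{-257},-674 \right)} - 209239 = \left(-5 - 674 \frac{319}{-257}\right) - 209239 = \left(-5 - 674 \cdot 319 \left(- \frac{1}{257}\right)\right) - 209239 = \left(-5 - - \frac{215006}{257}\right) - 209239 = \left(-5 + \frac{215006}{257}\right) - 209239 = \frac{213721}{257} - 209239 = - \frac{53560702}{257}$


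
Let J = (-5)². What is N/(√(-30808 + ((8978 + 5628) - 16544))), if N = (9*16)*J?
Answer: -1800*I*√32746/16373 ≈ -19.894*I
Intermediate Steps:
J = 25
N = 3600 (N = (9*16)*25 = 144*25 = 3600)
N/(√(-30808 + ((8978 + 5628) - 16544))) = 3600/(√(-30808 + ((8978 + 5628) - 16544))) = 3600/(√(-30808 + (14606 - 16544))) = 3600/(√(-30808 - 1938)) = 3600/(√(-32746)) = 3600/((I*√32746)) = 3600*(-I*√32746/32746) = -1800*I*√32746/16373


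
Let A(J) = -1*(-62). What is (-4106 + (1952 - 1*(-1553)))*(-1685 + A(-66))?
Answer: 975423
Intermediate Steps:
A(J) = 62
(-4106 + (1952 - 1*(-1553)))*(-1685 + A(-66)) = (-4106 + (1952 - 1*(-1553)))*(-1685 + 62) = (-4106 + (1952 + 1553))*(-1623) = (-4106 + 3505)*(-1623) = -601*(-1623) = 975423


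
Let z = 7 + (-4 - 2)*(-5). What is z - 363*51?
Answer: -18476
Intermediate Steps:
z = 37 (z = 7 - 6*(-5) = 7 + 30 = 37)
z - 363*51 = 37 - 363*51 = 37 - 18513 = -18476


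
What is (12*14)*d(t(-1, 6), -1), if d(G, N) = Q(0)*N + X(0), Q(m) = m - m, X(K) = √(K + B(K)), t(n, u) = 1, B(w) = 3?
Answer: 168*√3 ≈ 290.98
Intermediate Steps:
X(K) = √(3 + K) (X(K) = √(K + 3) = √(3 + K))
Q(m) = 0
d(G, N) = √3 (d(G, N) = 0*N + √(3 + 0) = 0 + √3 = √3)
(12*14)*d(t(-1, 6), -1) = (12*14)*√3 = 168*√3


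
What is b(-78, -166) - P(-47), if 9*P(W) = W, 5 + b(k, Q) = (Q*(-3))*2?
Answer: 8966/9 ≈ 996.22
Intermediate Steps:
b(k, Q) = -5 - 6*Q (b(k, Q) = -5 + (Q*(-3))*2 = -5 - 3*Q*2 = -5 - 6*Q)
P(W) = W/9
b(-78, -166) - P(-47) = (-5 - 6*(-166)) - (-47)/9 = (-5 + 996) - 1*(-47/9) = 991 + 47/9 = 8966/9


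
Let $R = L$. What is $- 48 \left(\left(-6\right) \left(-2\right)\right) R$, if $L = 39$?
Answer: $-22464$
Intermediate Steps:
$R = 39$
$- 48 \left(\left(-6\right) \left(-2\right)\right) R = - 48 \left(\left(-6\right) \left(-2\right)\right) 39 = \left(-48\right) 12 \cdot 39 = \left(-576\right) 39 = -22464$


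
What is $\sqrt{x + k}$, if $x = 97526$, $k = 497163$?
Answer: $\sqrt{594689} \approx 771.16$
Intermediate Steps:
$\sqrt{x + k} = \sqrt{97526 + 497163} = \sqrt{594689}$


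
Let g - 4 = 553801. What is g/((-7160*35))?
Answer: -15823/7160 ≈ -2.2099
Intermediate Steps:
g = 553805 (g = 4 + 553801 = 553805)
g/((-7160*35)) = 553805/((-7160*35)) = 553805/(-250600) = 553805*(-1/250600) = -15823/7160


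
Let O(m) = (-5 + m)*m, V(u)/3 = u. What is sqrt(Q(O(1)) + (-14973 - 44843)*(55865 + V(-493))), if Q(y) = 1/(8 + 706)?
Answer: I*sqrt(1658444374552182)/714 ≈ 57036.0*I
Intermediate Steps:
V(u) = 3*u
O(m) = m*(-5 + m)
Q(y) = 1/714
sqrt(Q(O(1)) + (-14973 - 44843)*(55865 + V(-493))) = sqrt(1/714 + (-14973 - 44843)*(55865 + 3*(-493))) = sqrt(1/714 - 59816*(55865 - 1479)) = sqrt(1/714 - 59816*54386) = sqrt(1/714 - 3253152976) = sqrt(-2322751224863/714) = I*sqrt(1658444374552182)/714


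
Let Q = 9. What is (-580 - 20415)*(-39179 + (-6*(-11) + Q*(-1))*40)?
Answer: 774694505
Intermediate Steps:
(-580 - 20415)*(-39179 + (-6*(-11) + Q*(-1))*40) = (-580 - 20415)*(-39179 + (-6*(-11) + 9*(-1))*40) = -20995*(-39179 + (66 - 9)*40) = -20995*(-39179 + 57*40) = -20995*(-39179 + 2280) = -20995*(-36899) = 774694505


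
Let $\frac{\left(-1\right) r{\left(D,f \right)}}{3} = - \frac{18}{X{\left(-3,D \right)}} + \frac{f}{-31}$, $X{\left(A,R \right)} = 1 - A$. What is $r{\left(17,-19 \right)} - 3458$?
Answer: $- \frac{213673}{62} \approx -3446.3$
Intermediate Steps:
$r{\left(D,f \right)} = \frac{27}{2} + \frac{3 f}{31}$ ($r{\left(D,f \right)} = - 3 \left(- \frac{18}{1 - -3} + \frac{f}{-31}\right) = - 3 \left(- \frac{18}{1 + 3} + f \left(- \frac{1}{31}\right)\right) = - 3 \left(- \frac{18}{4} - \frac{f}{31}\right) = - 3 \left(\left(-18\right) \frac{1}{4} - \frac{f}{31}\right) = - 3 \left(- \frac{9}{2} - \frac{f}{31}\right) = \frac{27}{2} + \frac{3 f}{31}$)
$r{\left(17,-19 \right)} - 3458 = \left(\frac{27}{2} + \frac{3}{31} \left(-19\right)\right) - 3458 = \left(\frac{27}{2} - \frac{57}{31}\right) - 3458 = \frac{723}{62} - 3458 = - \frac{213673}{62}$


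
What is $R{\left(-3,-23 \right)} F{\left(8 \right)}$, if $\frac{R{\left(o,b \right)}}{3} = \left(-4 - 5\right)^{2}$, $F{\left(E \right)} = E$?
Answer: $1944$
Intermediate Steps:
$R{\left(o,b \right)} = 243$ ($R{\left(o,b \right)} = 3 \left(-4 - 5\right)^{2} = 3 \left(-9\right)^{2} = 3 \cdot 81 = 243$)
$R{\left(-3,-23 \right)} F{\left(8 \right)} = 243 \cdot 8 = 1944$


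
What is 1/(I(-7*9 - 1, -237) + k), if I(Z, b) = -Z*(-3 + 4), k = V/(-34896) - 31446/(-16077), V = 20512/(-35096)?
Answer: 205100655492/13527614461223 ≈ 0.015162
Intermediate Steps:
V = -2564/4387 (V = 20512*(-1/35096) = -2564/4387 ≈ -0.58445)
k = 401172509735/205100655492 (k = -2564/4387/(-34896) - 31446/(-16077) = -2564/4387*(-1/34896) - 31446*(-1/16077) = 641/38272188 + 10482/5359 = 401172509735/205100655492 ≈ 1.9560)
I(Z, b) = -Z
1/(I(-7*9 - 1, -237) + k) = 1/(-(-7*9 - 1) + 401172509735/205100655492) = 1/(-(-63 - 1) + 401172509735/205100655492) = 1/(-1*(-64) + 401172509735/205100655492) = 1/(64 + 401172509735/205100655492) = 1/(13527614461223/205100655492) = 205100655492/13527614461223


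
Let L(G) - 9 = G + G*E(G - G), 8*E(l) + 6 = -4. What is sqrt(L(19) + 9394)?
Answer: 3*sqrt(4177)/2 ≈ 96.945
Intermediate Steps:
E(l) = -5/4 (E(l) = -3/4 + (1/8)*(-4) = -3/4 - 1/2 = -5/4)
L(G) = 9 - G/4 (L(G) = 9 + (G + G*(-5/4)) = 9 + (G - 5*G/4) = 9 - G/4)
sqrt(L(19) + 9394) = sqrt((9 - 1/4*19) + 9394) = sqrt((9 - 19/4) + 9394) = sqrt(17/4 + 9394) = sqrt(37593/4) = 3*sqrt(4177)/2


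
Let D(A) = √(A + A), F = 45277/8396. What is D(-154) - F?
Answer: -45277/8396 + 2*I*√77 ≈ -5.3927 + 17.55*I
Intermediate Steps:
F = 45277/8396 (F = 45277*(1/8396) = 45277/8396 ≈ 5.3927)
D(A) = √2*√A (D(A) = √(2*A) = √2*√A)
D(-154) - F = √2*√(-154) - 1*45277/8396 = √2*(I*√154) - 45277/8396 = 2*I*√77 - 45277/8396 = -45277/8396 + 2*I*√77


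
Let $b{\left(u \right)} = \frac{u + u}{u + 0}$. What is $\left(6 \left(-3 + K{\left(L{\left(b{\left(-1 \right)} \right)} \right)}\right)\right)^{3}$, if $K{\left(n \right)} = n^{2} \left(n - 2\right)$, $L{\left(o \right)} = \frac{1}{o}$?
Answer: $- \frac{531441}{64} \approx -8303.8$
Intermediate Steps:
$b{\left(u \right)} = 2$ ($b{\left(u \right)} = \frac{2 u}{u} = 2$)
$K{\left(n \right)} = n^{2} \left(-2 + n\right)$
$\left(6 \left(-3 + K{\left(L{\left(b{\left(-1 \right)} \right)} \right)}\right)\right)^{3} = \left(6 \left(-3 + \left(\frac{1}{2}\right)^{2} \left(-2 + \frac{1}{2}\right)\right)\right)^{3} = \left(6 \left(-3 + \frac{-2 + \frac{1}{2}}{4}\right)\right)^{3} = \left(6 \left(-3 + \frac{1}{4} \left(- \frac{3}{2}\right)\right)\right)^{3} = \left(6 \left(-3 - \frac{3}{8}\right)\right)^{3} = \left(6 \left(- \frac{27}{8}\right)\right)^{3} = \left(- \frac{81}{4}\right)^{3} = - \frac{531441}{64}$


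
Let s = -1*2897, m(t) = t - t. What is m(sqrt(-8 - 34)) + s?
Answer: -2897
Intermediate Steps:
m(t) = 0
s = -2897
m(sqrt(-8 - 34)) + s = 0 - 2897 = -2897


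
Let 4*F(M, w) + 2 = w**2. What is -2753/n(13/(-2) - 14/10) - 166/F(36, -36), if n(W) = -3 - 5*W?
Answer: -3586618/47231 ≈ -75.938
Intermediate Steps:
F(M, w) = -1/2 + w**2/4
-2753/n(13/(-2) - 14/10) - 166/F(36, -36) = -2753/(-3 - 5*(13/(-2) - 14/10)) - 166/(-1/2 + (1/4)*(-36)**2) = -2753/(-3 - 5*(13*(-1/2) - 14*1/10)) - 166/(-1/2 + (1/4)*1296) = -2753/(-3 - 5*(-13/2 - 7/5)) - 166/(-1/2 + 324) = -2753/(-3 - 5*(-79/10)) - 166/647/2 = -2753/(-3 + 79/2) - 166*2/647 = -2753/73/2 - 332/647 = -2753*2/73 - 332/647 = -5506/73 - 332/647 = -3586618/47231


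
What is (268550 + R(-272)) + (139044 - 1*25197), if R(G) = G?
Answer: 382125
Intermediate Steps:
(268550 + R(-272)) + (139044 - 1*25197) = (268550 - 272) + (139044 - 1*25197) = 268278 + (139044 - 25197) = 268278 + 113847 = 382125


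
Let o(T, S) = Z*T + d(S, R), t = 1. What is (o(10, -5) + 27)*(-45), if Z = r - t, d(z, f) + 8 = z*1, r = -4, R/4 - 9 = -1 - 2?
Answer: 1620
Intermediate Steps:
R = 24 (R = 36 + 4*(-1 - 2) = 36 + 4*(-3) = 36 - 12 = 24)
d(z, f) = -8 + z (d(z, f) = -8 + z*1 = -8 + z)
Z = -5 (Z = -4 - 1*1 = -4 - 1 = -5)
o(T, S) = -8 + S - 5*T (o(T, S) = -5*T + (-8 + S) = -8 + S - 5*T)
(o(10, -5) + 27)*(-45) = ((-8 - 5 - 5*10) + 27)*(-45) = ((-8 - 5 - 50) + 27)*(-45) = (-63 + 27)*(-45) = -36*(-45) = 1620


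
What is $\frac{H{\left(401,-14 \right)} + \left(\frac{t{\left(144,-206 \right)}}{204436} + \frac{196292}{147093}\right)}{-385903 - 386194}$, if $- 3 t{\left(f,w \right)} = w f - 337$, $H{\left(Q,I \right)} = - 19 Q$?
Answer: $\frac{229070145420869}{23217809608197156} \approx 0.0098661$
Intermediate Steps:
$t{\left(f,w \right)} = \frac{337}{3} - \frac{f w}{3}$ ($t{\left(f,w \right)} = - \frac{w f - 337}{3} = - \frac{f w - 337}{3} = - \frac{-337 + f w}{3} = \frac{337}{3} - \frac{f w}{3}$)
$\frac{H{\left(401,-14 \right)} + \left(\frac{t{\left(144,-206 \right)}}{204436} + \frac{196292}{147093}\right)}{-385903 - 386194} = \frac{\left(-19\right) 401 + \left(\frac{\frac{337}{3} - 48 \left(-206\right)}{204436} + \frac{196292}{147093}\right)}{-385903 - 386194} = \frac{-7619 + \left(\left(\frac{337}{3} + 9888\right) \frac{1}{204436} + 196292 \cdot \frac{1}{147093}\right)}{-772097} = \left(-7619 + \left(\frac{30001}{3} \cdot \frac{1}{204436} + \frac{196292}{147093}\right)\right) \left(- \frac{1}{772097}\right) = \left(-7619 + \left(\frac{30001}{613308} + \frac{196292}{147093}\right)\right) \left(- \frac{1}{772097}\right) = \left(-7619 + \frac{41600130343}{30071104548}\right) \left(- \frac{1}{772097}\right) = \left(- \frac{229070145420869}{30071104548}\right) \left(- \frac{1}{772097}\right) = \frac{229070145420869}{23217809608197156}$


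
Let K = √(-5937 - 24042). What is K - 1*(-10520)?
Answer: 10520 + 3*I*√3331 ≈ 10520.0 + 173.14*I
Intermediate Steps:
K = 3*I*√3331 (K = √(-29979) = 3*I*√3331 ≈ 173.14*I)
K - 1*(-10520) = 3*I*√3331 - 1*(-10520) = 3*I*√3331 + 10520 = 10520 + 3*I*√3331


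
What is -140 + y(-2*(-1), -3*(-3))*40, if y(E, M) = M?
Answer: 220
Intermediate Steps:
-140 + y(-2*(-1), -3*(-3))*40 = -140 - 3*(-3)*40 = -140 + 9*40 = -140 + 360 = 220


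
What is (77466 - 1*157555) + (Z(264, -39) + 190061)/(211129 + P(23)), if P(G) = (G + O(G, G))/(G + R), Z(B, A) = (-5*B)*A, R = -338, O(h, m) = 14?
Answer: -5326290752807/66505598 ≈ -80088.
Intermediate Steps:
Z(B, A) = -5*A*B
P(G) = (14 + G)/(-338 + G) (P(G) = (G + 14)/(G - 338) = (14 + G)/(-338 + G))
(77466 - 1*157555) + (Z(264, -39) + 190061)/(211129 + P(23)) = (77466 - 1*157555) + (-5*(-39)*264 + 190061)/(211129 + (14 + 23)/(-338 + 23)) = (77466 - 157555) + (51480 + 190061)/(211129 + 37/(-315)) = -80089 + 241541/(211129 - 1/315*37) = -80089 + 241541/(211129 - 37/315) = -80089 + 241541/(66505598/315) = -80089 + 241541*(315/66505598) = -80089 + 76085415/66505598 = -5326290752807/66505598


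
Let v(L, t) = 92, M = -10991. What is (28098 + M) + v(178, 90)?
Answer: 17199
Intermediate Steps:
(28098 + M) + v(178, 90) = (28098 - 10991) + 92 = 17107 + 92 = 17199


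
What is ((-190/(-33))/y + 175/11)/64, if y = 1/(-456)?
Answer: -28705/704 ≈ -40.774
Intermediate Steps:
y = -1/456 ≈ -0.0021930
((-190/(-33))/y + 175/11)/64 = ((-190/(-33))/(-1/456) + 175/11)/64 = (-190*(-1/33)*(-456) + 175*(1/11))*(1/64) = ((190/33)*(-456) + 175/11)*(1/64) = (-28880/11 + 175/11)*(1/64) = -28705/11*1/64 = -28705/704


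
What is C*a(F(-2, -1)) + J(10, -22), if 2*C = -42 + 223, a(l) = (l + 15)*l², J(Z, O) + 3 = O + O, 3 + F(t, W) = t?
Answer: 22578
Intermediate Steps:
F(t, W) = -3 + t
J(Z, O) = -3 + 2*O (J(Z, O) = -3 + (O + O) = -3 + 2*O)
a(l) = l²*(15 + l) (a(l) = (15 + l)*l² = l²*(15 + l))
C = 181/2 (C = (-42 + 223)/2 = (½)*181 = 181/2 ≈ 90.500)
C*a(F(-2, -1)) + J(10, -22) = 181*((-3 - 2)²*(15 + (-3 - 2)))/2 + (-3 + 2*(-22)) = 181*((-5)²*(15 - 5))/2 + (-3 - 44) = 181*(25*10)/2 - 47 = (181/2)*250 - 47 = 22625 - 47 = 22578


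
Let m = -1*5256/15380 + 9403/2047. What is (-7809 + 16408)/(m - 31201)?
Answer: -67680278285/245540713938 ≈ -0.27564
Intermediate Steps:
m = 33464777/7870715 (m = -5256*1/15380 + 9403*(1/2047) = -1314/3845 + 9403/2047 = 33464777/7870715 ≈ 4.2518)
(-7809 + 16408)/(m - 31201) = (-7809 + 16408)/(33464777/7870715 - 31201) = 8599/(-245540713938/7870715) = 8599*(-7870715/245540713938) = -67680278285/245540713938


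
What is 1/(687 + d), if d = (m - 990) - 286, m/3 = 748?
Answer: 1/1655 ≈ 0.00060423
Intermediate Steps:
m = 2244 (m = 3*748 = 2244)
d = 968 (d = (2244 - 990) - 286 = 1254 - 286 = 968)
1/(687 + d) = 1/(687 + 968) = 1/1655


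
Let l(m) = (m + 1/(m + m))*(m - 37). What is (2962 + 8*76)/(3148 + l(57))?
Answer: 855/1027 ≈ 0.83252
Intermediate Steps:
l(m) = (-37 + m)*(m + 1/(2*m)) (l(m) = (m + 1/(2*m))*(-37 + m) = (-37 + m)*(m + 1/(2*m)))
(2962 + 8*76)/(3148 + l(57)) = (2962 + 8*76)/(3148 + (1/2 + 57**2 - 37*57 - 37/2/57)) = (2962 + 608)/(3148 + (1/2 + 3249 - 2109 - 37/2*1/57)) = 3570/(3148 + (1/2 + 3249 - 2109 - 37/114)) = 3570/(3148 + 64990/57) = 3570/(244426/57) = 3570*(57/244426) = 855/1027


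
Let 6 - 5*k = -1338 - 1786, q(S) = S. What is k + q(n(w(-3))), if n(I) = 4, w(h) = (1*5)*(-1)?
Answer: 630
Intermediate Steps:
w(h) = -5 (w(h) = 5*(-1) = -5)
k = 626 (k = 6/5 - (-1338 - 1786)/5 = 6/5 - ⅕*(-3124) = 6/5 + 3124/5 = 626)
k + q(n(w(-3))) = 626 + 4 = 630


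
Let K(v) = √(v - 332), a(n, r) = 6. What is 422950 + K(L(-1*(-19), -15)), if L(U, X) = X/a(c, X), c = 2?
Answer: 422950 + I*√1338/2 ≈ 4.2295e+5 + 18.289*I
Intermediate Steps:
L(U, X) = X/6
K(v) = √(-332 + v)
422950 + K(L(-1*(-19), -15)) = 422950 + √(-332 + (⅙)*(-15)) = 422950 + √(-332 - 5/2) = 422950 + √(-669/2) = 422950 + I*√1338/2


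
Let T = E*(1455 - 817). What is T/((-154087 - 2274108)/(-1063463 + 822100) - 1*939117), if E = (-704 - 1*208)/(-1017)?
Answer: -11703209144/19209915386391 ≈ -0.00060923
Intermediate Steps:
E = 304/339 (E = (-704 - 208)*(-1/1017) = -912*(-1/1017) = 304/339 ≈ 0.89676)
T = 193952/339 (T = 304*(1455 - 817)/339 = (304/339)*638 = 193952/339 ≈ 572.13)
T/((-154087 - 2274108)/(-1063463 + 822100) - 1*939117) = 193952/(339*((-154087 - 2274108)/(-1063463 + 822100) - 1*939117)) = 193952/(339*(-2428195/(-241363) - 939117)) = 193952/(339*(-2428195*(-1/241363) - 939117)) = 193952/(339*(2428195/241363 - 939117)) = 193952/(339*(-226665668276/241363)) = (193952/339)*(-241363/226665668276) = -11703209144/19209915386391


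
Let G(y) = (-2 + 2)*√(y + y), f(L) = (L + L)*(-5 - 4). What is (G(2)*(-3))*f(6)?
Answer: 0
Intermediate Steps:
f(L) = -18*L (f(L) = (2*L)*(-9) = -18*L)
G(y) = 0 (G(y) = 0*√(2*y) = 0*(√2*√y) = 0)
(G(2)*(-3))*f(6) = (0*(-3))*(-18*6) = 0*(-108) = 0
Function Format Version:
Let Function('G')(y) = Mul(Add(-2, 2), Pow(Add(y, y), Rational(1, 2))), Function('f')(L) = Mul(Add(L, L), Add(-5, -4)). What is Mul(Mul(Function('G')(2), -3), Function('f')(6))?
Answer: 0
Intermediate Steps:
Function('f')(L) = Mul(-18, L) (Function('f')(L) = Mul(Mul(2, L), -9) = Mul(-18, L))
Function('G')(y) = 0 (Function('G')(y) = Mul(0, Pow(Mul(2, y), Rational(1, 2))) = Mul(0, Mul(Pow(2, Rational(1, 2)), Pow(y, Rational(1, 2)))) = 0)
Mul(Mul(Function('G')(2), -3), Function('f')(6)) = Mul(Mul(0, -3), Mul(-18, 6)) = Mul(0, -108) = 0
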